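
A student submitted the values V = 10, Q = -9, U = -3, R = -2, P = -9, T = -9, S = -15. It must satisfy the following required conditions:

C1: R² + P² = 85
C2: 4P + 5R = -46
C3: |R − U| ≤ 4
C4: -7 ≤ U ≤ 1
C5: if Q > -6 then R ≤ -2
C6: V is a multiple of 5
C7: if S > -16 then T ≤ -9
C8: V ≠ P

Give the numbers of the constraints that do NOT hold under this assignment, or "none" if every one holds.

Yes — all constraints hold.

C1: R² + P² = (-2)² + (-9)² = 4 + 81 = 85 — holds.
C2: 4P + 5R = 4(-9) + 5(-2) = -46 — holds.
C3: |-2 − (-3)| = 1; 1 ≤ 4 — holds.
C4: U = -3 lies in [-7, 1] — holds.
C5: Q = -9, not > -6; antecedent false, conditional vacuously true — holds.
C6: 10 / 5 = 2, so 5 divides 10 — holds.
C7: S = -15 > -16, so we need T ≤ -9; T = -9 ≤ -9 — holds.
C8: V = 10, P = -9; distinct — holds.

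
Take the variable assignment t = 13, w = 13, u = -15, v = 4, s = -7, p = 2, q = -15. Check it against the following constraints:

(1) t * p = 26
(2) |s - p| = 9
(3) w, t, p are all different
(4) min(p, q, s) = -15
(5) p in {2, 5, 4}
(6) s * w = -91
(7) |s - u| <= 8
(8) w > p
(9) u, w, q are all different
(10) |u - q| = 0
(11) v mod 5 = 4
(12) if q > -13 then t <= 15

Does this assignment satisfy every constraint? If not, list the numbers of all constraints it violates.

(1) t * p = 13 * 2 = 26 — satisfied.
(2) |-7 - 2| = 9 — satisfied.
(3) w = t = 13, not all different — violated.
(4) min(2, -15, -7) = -15 — satisfied.
(5) p = 2 is in {2, 5, 4} — satisfied.
(6) s * w = -7 * 13 = -91 — satisfied.
(7) |-7 - (-15)| = 8; 8 ≤ 8 — satisfied.
(8) w = 13, p = 2; 13 > 2 — satisfied.
(9) u = q = -15, not all different — violated.
(10) |-15 - (-15)| = 0 — satisfied.
(11) 4 mod 5 = 4 — satisfied.
(12) q = -15, not > -13; antecedent false, conditional vacuously true — satisfied.

The assignment fails constraints 3 and 9.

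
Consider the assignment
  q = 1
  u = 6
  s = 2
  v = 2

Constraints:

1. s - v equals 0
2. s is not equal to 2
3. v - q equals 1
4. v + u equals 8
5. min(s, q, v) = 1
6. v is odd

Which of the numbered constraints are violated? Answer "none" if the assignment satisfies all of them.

1. s - v = 2 - 2 = 0 — holds.
2. s = 2, but 2 is required to differ — fails.
3. v - q = 2 - 1 = 1 — holds.
4. v + u = 2 + 6 = 8 — holds.
5. min(2, 1, 2) = 1 — holds.
6. v = 2 is even — fails.

The assignment fails constraints 2, 6.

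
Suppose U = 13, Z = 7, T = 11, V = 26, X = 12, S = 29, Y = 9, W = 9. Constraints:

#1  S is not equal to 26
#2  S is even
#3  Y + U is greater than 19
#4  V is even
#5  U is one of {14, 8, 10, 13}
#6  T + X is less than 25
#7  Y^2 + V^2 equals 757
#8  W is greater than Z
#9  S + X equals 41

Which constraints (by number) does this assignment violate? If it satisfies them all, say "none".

Violated: 2.

#1 S = 29, and 29 ≠ 26 — OK.
#2 S = 29 is odd — violated.
#3 Y + U = 9 + 13 = 22; 22 > 19 — OK.
#4 V = 26 is even — OK.
#5 U = 13 is in {14, 8, 10, 13} — OK.
#6 T + X = 11 + 12 = 23; 23 < 25 — OK.
#7 Y^2 + V^2 = 9^2 + 26^2 = 81 + 676 = 757 — OK.
#8 W = 9, Z = 7; 9 > 7 — OK.
#9 S + X = 29 + 12 = 41 — OK.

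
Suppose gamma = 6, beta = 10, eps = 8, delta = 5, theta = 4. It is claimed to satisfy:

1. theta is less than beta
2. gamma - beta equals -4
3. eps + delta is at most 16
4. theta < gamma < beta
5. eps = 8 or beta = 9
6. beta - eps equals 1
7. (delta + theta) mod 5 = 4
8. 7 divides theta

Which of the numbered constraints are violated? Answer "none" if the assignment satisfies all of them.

Constraints 6 and 8 are violated.

1. theta = 4, beta = 10; 4 < 10  OK
2. gamma - beta = 6 - 10 = -4  OK
3. eps + delta = 8 + 5 = 13; 13 ≤ 16  OK
4. values 4 < 6 < 10  OK
5. eps = 8 = 8 (first disjunct)  OK
6. beta - eps = 10 - 8 = 2, not 1  FAIL
7. delta + theta = 9; 9 mod 5 = 4  OK
8. 4 = 7*0 + 4, so 7 does not divide 4  FAIL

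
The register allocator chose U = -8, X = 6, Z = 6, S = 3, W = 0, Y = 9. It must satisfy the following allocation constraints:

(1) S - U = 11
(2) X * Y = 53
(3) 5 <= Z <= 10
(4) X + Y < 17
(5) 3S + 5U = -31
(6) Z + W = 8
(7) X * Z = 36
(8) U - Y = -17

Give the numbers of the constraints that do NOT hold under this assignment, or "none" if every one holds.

(1) S - U = 3 - (-8) = 11 — holds.
(2) X * Y = 6 * 9 = 54, not 53 — fails.
(3) Z = 6 lies in [5, 10] — holds.
(4) X + Y = 6 + 9 = 15; 15 < 17 — holds.
(5) 3S + 5U = 3(3) + 5(-8) = -31 — holds.
(6) Z + W = 6 + 0 = 6, not 8 — fails.
(7) X * Z = 6 * 6 = 36 — holds.
(8) U - Y = -8 - 9 = -17 — holds.

Constraints 2, 6 do not hold.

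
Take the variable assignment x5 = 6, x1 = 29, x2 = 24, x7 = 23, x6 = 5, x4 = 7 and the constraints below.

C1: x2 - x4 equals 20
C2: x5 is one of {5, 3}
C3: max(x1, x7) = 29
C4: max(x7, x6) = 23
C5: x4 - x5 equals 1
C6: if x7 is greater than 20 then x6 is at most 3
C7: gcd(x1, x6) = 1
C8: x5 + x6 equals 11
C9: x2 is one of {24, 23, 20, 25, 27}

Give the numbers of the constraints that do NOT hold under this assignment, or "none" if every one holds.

The assignment fails constraints 1, 2, 6.

C1: x2 - x4 = 24 - 7 = 17, not 20  FAIL
C2: x5 = 6 is not in {5, 3}  FAIL
C3: max(29, 23) = 29  OK
C4: max(23, 5) = 23  OK
C5: x4 - x5 = 7 - 6 = 1  OK
C6: x7 = 23 > 20, so we need x6 ≤ 3; but x6 = 5 > 3  FAIL
C7: gcd(29, 5) = 1  OK
C8: x5 + x6 = 6 + 5 = 11  OK
C9: x2 = 24 is in {24, 23, 20, 25, 27}  OK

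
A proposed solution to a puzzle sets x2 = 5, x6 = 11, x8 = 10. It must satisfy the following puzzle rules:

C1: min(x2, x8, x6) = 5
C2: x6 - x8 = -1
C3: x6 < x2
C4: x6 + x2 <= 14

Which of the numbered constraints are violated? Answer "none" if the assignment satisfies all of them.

The assignment fails constraints 2, 3, 4.

C1: min(5, 10, 11) = 5  ✔
C2: x6 - x8 = 11 - 10 = 1, not -1  ✘
C3: x6 = 11, x2 = 5; 11 ≥ 5 (want <)  ✘
C4: x6 + x2 = 11 + 5 = 16; 16 > 14, bound 14 not met  ✘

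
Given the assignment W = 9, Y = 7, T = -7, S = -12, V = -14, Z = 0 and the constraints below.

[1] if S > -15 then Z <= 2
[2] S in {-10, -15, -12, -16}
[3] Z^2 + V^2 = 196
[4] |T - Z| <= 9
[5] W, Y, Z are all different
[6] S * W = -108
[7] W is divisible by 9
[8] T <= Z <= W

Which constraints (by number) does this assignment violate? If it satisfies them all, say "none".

No violations.

[1] S = -12 > -15, so we need Z ≤ 2; Z = 0 ≤ 2 — holds.
[2] S = -12 is in {-10, -15, -12, -16} — holds.
[3] Z^2 + V^2 = 0^2 + (-14)^2 = 0 + 196 = 196 — holds.
[4] |-7 - 0| = 7; 7 ≤ 9 — holds.
[5] values 9, 7, 0 are pairwise distinct — holds.
[6] S * W = -12 * 9 = -108 — holds.
[7] 9 / 9 = 1, so 9 divides 9 — holds.
[8] values -7 <= 0 <= 9 — holds.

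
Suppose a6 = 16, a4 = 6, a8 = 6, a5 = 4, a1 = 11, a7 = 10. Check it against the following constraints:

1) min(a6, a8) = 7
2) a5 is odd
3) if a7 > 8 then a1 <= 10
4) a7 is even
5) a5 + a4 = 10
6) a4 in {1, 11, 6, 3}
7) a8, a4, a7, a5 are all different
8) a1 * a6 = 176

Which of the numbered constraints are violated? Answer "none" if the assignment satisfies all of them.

1) min(16, 6) = 6, not 7  ✘
2) a5 = 4 is even  ✘
3) a7 = 10 > 8, so we need a1 ≤ 10; but a1 = 11 > 10  ✘
4) a7 = 10 is even  ✔
5) a5 + a4 = 4 + 6 = 10  ✔
6) a4 = 6 is in {1, 11, 6, 3}  ✔
7) a8 = a4 = 6, not all different  ✘
8) a1 * a6 = 11 * 16 = 176  ✔

The assignment fails constraints 1, 2, 3, 7.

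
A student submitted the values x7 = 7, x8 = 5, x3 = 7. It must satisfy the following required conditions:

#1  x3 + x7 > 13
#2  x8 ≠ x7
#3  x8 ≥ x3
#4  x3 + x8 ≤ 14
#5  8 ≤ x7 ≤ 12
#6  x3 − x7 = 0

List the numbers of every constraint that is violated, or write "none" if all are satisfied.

#1 x3 + x7 = 7 + 7 = 14; 14 > 13 — holds.
#2 x8 = 5, x7 = 7; distinct — holds.
#3 x8 = 5, x3 = 7; 5 < 7 (want ≥) — does not hold.
#4 x3 + x8 = 7 + 5 = 12; 12 ≤ 14 — holds.
#5 x7 = 7 is outside [8, 12] — does not hold.
#6 x3 − x7 = 7 − 7 = 0 — holds.

Constraints 3, 5 are violated.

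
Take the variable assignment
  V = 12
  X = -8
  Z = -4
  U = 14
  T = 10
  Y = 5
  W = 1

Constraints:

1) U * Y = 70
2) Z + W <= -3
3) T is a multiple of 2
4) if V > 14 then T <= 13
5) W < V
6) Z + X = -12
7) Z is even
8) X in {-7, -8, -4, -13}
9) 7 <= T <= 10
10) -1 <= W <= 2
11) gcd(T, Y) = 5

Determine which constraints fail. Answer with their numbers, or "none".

1) U * Y = 14 * 5 = 70  ✔
2) Z + W = -4 + 1 = -3; -3 ≤ -3  ✔
3) 10 / 2 = 5, so 2 divides 10  ✔
4) V = 12, not > 14; antecedent false, conditional vacuously true  ✔
5) W = 1, V = 12; 1 < 12  ✔
6) Z + X = -4 + (-8) = -12  ✔
7) Z = -4 is even  ✔
8) X = -8 is in {-7, -8, -4, -13}  ✔
9) T = 10 lies in [7, 10]  ✔
10) W = 1 lies in [-1, 2]  ✔
11) gcd(10, 5) = 5  ✔

All constraints are satisfied.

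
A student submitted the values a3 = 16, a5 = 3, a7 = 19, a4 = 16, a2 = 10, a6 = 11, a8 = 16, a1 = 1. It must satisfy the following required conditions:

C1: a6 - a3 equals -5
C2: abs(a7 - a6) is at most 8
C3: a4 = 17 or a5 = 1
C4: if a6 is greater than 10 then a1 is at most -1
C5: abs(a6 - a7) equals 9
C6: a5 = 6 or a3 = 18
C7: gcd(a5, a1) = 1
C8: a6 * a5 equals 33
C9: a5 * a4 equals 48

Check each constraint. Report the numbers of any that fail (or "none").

C1: a6 - a3 = 11 - 16 = -5 — satisfied.
C2: abs(19 - 11) = 8; 8 ≤ 8 — satisfied.
C3: a4 = 16 ≠ 17 and a5 = 3 ≠ 1; both disjuncts false — violated.
C4: a6 = 11 > 10, so we need a1 ≤ -1; but a1 = 1 > -1 — violated.
C5: abs(11 - 19) = 8, not 9 — violated.
C6: a5 = 3 ≠ 6 and a3 = 16 ≠ 18; both disjuncts false — violated.
C7: gcd(3, 1) = 1 — satisfied.
C8: a6 * a5 = 11 * 3 = 33 — satisfied.
C9: a5 * a4 = 3 * 16 = 48 — satisfied.

Constraints 3, 4, 5, 6 do not hold.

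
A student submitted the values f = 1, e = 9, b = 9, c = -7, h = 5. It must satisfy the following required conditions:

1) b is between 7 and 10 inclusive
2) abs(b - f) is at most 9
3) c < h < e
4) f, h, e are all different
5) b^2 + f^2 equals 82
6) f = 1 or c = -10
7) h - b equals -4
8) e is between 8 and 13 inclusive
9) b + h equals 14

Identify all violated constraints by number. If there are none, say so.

Yes — all constraints hold.

1) b = 9 lies in [7, 10] — holds.
2) abs(9 - 1) = 8; 8 ≤ 9 — holds.
3) values -7 < 5 < 9 — holds.
4) values 1, 5, 9 are pairwise distinct — holds.
5) b^2 + f^2 = 9^2 + 1^2 = 81 + 1 = 82 — holds.
6) f = 1 = 1 (first disjunct) — holds.
7) h - b = 5 - 9 = -4 — holds.
8) e = 9 lies in [8, 13] — holds.
9) b + h = 9 + 5 = 14 — holds.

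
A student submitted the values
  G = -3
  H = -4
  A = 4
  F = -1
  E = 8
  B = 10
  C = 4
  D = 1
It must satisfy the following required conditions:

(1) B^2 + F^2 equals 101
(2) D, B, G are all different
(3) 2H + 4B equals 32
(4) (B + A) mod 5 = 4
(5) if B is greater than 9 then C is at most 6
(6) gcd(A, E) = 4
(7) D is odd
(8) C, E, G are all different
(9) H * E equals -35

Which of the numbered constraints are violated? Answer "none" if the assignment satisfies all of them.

The assignment fails constraint 9.

(1) B^2 + F^2 = 10^2 + (-1)^2 = 100 + 1 = 101 — holds.
(2) values 1, 10, -3 are pairwise distinct — holds.
(3) 2H + 4B = 2(-4) + 4(10) = 32 — holds.
(4) B + A = 14; 14 mod 5 = 4 — holds.
(5) B = 10 > 9, so we need C ≤ 6; C = 4 ≤ 6 — holds.
(6) gcd(4, 8) = 4 — holds.
(7) D = 1 is odd — holds.
(8) values 4, 8, -3 are pairwise distinct — holds.
(9) H * E = -4 * 8 = -32, not -35 — fails.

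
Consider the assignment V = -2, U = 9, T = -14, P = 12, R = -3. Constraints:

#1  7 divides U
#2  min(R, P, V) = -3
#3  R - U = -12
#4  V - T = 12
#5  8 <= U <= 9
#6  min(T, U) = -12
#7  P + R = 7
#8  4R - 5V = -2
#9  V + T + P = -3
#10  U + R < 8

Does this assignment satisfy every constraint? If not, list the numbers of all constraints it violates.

#1 9 = 7*1 + 2, so 7 does not divide 9 — does not hold.
#2 min(-3, 12, -2) = -3 — holds.
#3 R - U = -3 - 9 = -12 — holds.
#4 V - T = -2 - (-14) = 12 — holds.
#5 U = 9 lies in [8, 9] — holds.
#6 min(-14, 9) = -14, not -12 — does not hold.
#7 P + R = 12 + (-3) = 9, not 7 — does not hold.
#8 4R - 5V = 4(-3) - 5(-2) = -2 — holds.
#9 V + T + P = -2 + (-14) + 12 = -4, not -3 — does not hold.
#10 U + R = 9 + (-3) = 6; 6 < 8 — holds.

Constraints 1, 6, 7, and 9 are violated.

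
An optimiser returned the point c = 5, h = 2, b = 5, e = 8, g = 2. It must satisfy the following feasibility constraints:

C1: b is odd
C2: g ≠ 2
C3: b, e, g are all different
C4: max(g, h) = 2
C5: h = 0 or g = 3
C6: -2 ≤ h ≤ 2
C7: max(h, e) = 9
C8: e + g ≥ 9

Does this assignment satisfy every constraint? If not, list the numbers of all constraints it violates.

C1: b = 5 is odd  ✓
C2: g = 2, but 2 is required to differ  ✗
C3: values 5, 8, 2 are pairwise distinct  ✓
C4: max(2, 2) = 2  ✓
C5: h = 2 ≠ 0 and g = 2 ≠ 3; both disjuncts false  ✗
C6: h = 2 lies in [-2, 2]  ✓
C7: max(2, 8) = 8, not 9  ✗
C8: e + g = 8 + 2 = 10; 10 ≥ 9  ✓

Constraints 2, 5, 7 are violated.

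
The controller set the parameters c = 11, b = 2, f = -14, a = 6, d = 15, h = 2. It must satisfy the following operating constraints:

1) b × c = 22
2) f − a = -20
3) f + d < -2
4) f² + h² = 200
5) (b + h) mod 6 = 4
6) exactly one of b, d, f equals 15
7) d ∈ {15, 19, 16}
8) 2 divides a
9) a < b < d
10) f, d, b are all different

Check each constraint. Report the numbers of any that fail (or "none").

Constraints 3, 9 are violated.

1) b × c = 2 × 11 = 22  ✓
2) f − a = -14 − 6 = -20  ✓
3) f + d = -14 + 15 = 1; 1 ≥ -2, bound -2 not met  ✗
4) f² + h² = (-14)² + 2² = 196 + 4 = 200  ✓
5) b + h = 4; 4 mod 6 = 4  ✓
6) b=2, d=15, f=-14; 1 of them equals 15  ✓
7) d = 15 is in {15, 19, 16}  ✓
8) 6 / 2 = 3, so 2 divides 6  ✓
9) values 6, 2, 15; a = 6 is not < b = 2  ✗
10) values -14, 15, 2 are pairwise distinct  ✓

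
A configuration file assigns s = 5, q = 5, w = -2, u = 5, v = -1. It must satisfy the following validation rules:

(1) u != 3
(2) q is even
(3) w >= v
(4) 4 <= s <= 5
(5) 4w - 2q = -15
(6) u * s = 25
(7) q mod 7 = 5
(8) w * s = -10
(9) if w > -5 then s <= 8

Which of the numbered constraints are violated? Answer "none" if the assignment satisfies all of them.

The assignment fails constraints 2, 3, and 5.

(1) u = 5, and 5 ≠ 3 — OK.
(2) q = 5 is odd — violated.
(3) w = -2, v = -1; -2 < -1 (want ≥) — violated.
(4) s = 5 lies in [4, 5] — OK.
(5) 4w - 2q = 4(-2) - 2(5) = -18, not -15 — violated.
(6) u * s = 5 * 5 = 25 — OK.
(7) 5 mod 7 = 5 — OK.
(8) w * s = -2 * 5 = -10 — OK.
(9) w = -2 > -5, so we need s ≤ 8; s = 5 ≤ 8 — OK.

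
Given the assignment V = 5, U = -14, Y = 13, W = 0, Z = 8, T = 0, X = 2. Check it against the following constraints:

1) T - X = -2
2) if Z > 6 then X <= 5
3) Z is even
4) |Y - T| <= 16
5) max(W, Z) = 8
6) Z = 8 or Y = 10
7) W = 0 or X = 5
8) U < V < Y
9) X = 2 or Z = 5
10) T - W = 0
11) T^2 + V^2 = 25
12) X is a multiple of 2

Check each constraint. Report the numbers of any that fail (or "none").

1) T - X = 0 - 2 = -2 — holds.
2) Z = 8 > 6, so we need X ≤ 5; X = 2 ≤ 5 — holds.
3) Z = 8 is even — holds.
4) |13 - 0| = 13; 13 ≤ 16 — holds.
5) max(0, 8) = 8 — holds.
6) Z = 8 = 8 (first disjunct) — holds.
7) W = 0 = 0 (first disjunct) — holds.
8) values -14 < 5 < 13 — holds.
9) X = 2 = 2 (first disjunct) — holds.
10) T - W = 0 - 0 = 0 — holds.
11) T^2 + V^2 = 0^2 + 5^2 = 0 + 25 = 25 — holds.
12) 2 / 2 = 1, so 2 divides 2 — holds.

Yes — all constraints hold.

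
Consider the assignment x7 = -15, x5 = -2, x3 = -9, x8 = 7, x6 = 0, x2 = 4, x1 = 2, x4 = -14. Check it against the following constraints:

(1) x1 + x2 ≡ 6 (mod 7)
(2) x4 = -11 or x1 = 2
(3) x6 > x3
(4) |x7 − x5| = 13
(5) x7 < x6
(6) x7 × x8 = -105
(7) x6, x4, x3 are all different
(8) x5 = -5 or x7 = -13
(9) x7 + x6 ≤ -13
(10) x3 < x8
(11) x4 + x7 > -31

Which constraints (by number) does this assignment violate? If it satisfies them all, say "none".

(1) x1 + x2 = 6; 6 mod 7 = 6 — satisfied.
(2) x4 = -14 ≠ -11, but x1 = 2 = 2 (second disjunct) — satisfied.
(3) x6 = 0, x3 = -9; 0 > -9 — satisfied.
(4) |-15 − (-2)| = 13 — satisfied.
(5) x7 = -15, x6 = 0; -15 < 0 — satisfied.
(6) x7 × x8 = -15 × 7 = -105 — satisfied.
(7) values 0, -14, -9 are pairwise distinct — satisfied.
(8) x5 = -2 ≠ -5 and x7 = -15 ≠ -13; both disjuncts false — violated.
(9) x7 + x6 = -15 + 0 = -15; -15 ≤ -13 — satisfied.
(10) x3 = -9, x8 = 7; -9 < 7 — satisfied.
(11) x4 + x7 = -14 + (-15) = -29; -29 > -31 — satisfied.

Violated: 8.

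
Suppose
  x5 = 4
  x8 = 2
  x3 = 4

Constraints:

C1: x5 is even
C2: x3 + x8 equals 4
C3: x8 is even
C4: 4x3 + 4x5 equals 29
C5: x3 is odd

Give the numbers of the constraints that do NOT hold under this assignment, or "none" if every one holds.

C1: x5 = 4 is even  ✓
C2: x3 + x8 = 4 + 2 = 6, not 4  ✗
C3: x8 = 2 is even  ✓
C4: 4x3 + 4x5 = 4(4) + 4(4) = 32, not 29  ✗
C5: x3 = 4 is even  ✗

Constraints 2, 4, and 5 are violated.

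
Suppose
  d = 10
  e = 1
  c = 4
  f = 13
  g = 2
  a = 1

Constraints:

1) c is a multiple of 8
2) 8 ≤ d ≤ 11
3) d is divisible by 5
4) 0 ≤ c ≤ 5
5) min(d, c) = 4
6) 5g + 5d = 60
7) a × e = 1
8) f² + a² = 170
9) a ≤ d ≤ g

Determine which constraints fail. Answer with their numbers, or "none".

1) 4 = 8×0 + 4, so 8 does not divide 4 — fails.
2) d = 10 lies in [8, 11] — holds.
3) 10 / 5 = 2, so 5 divides 10 — holds.
4) c = 4 lies in [0, 5] — holds.
5) min(10, 4) = 4 — holds.
6) 5g + 5d = 5(2) + 5(10) = 60 — holds.
7) a × e = 1 × 1 = 1 — holds.
8) f² + a² = 13² + 1² = 169 + 1 = 170 — holds.
9) values 1, 10, 2; d = 10 is not ≤ g = 2 — fails.

Violated: 1 and 9.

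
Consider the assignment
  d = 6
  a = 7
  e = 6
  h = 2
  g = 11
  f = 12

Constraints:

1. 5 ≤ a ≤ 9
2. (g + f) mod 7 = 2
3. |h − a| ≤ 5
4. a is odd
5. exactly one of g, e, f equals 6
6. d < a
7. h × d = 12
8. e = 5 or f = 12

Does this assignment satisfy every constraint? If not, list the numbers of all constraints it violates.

1. a = 7 lies in [5, 9] — holds.
2. g + f = 23; 23 mod 7 = 2 — holds.
3. |2 − 7| = 5; 5 ≤ 5 — holds.
4. a = 7 is odd — holds.
5. g=11, e=6, f=12; 1 of them equals 6 — holds.
6. d = 6, a = 7; 6 < 7 — holds.
7. h × d = 2 × 6 = 12 — holds.
8. e = 6 ≠ 5, but f = 12 = 12 (second disjunct) — holds.

All constraints are satisfied.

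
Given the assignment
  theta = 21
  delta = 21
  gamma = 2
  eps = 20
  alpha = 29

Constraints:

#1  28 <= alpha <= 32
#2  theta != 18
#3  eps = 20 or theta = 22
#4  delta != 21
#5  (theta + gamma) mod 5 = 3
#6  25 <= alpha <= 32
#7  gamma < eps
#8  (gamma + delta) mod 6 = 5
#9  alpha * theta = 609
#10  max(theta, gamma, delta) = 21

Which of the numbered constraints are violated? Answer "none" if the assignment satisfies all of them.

#1 alpha = 29 lies in [28, 32] — satisfied.
#2 theta = 21, and 21 ≠ 18 — satisfied.
#3 eps = 20 = 20 (first disjunct) — satisfied.
#4 delta = 21, but 21 is required to differ — violated.
#5 theta + gamma = 23; 23 mod 5 = 3 — satisfied.
#6 alpha = 29 lies in [25, 32] — satisfied.
#7 gamma = 2, eps = 20; 2 < 20 — satisfied.
#8 gamma + delta = 23; 23 mod 6 = 5 — satisfied.
#9 alpha * theta = 29 * 21 = 609 — satisfied.
#10 max(21, 2, 21) = 21 — satisfied.

Constraint 4 does not hold.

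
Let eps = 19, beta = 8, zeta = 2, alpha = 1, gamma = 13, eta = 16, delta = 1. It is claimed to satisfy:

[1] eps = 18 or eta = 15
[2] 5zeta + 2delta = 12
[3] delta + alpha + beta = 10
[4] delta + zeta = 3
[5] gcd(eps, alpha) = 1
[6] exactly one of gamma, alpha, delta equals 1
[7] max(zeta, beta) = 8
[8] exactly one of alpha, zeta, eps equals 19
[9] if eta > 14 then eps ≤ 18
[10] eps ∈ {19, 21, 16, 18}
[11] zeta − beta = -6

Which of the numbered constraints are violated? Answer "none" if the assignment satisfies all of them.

[1] eps = 19 ≠ 18 and eta = 16 ≠ 15; both disjuncts false  ✘
[2] 5zeta + 2delta = 5(2) + 2(1) = 12  ✔
[3] delta + alpha + beta = 1 + 1 + 8 = 10  ✔
[4] delta + zeta = 1 + 2 = 3  ✔
[5] gcd(19, 1) = 1  ✔
[6] gamma=13, alpha=1, delta=1; 2 of them equal 1, not exactly one  ✘
[7] max(2, 8) = 8  ✔
[8] alpha=1, zeta=2, eps=19; 1 of them equals 19  ✔
[9] eta = 16 > 14, so we need eps ≤ 18; but eps = 19 > 18  ✘
[10] eps = 19 is in {19, 21, 16, 18}  ✔
[11] zeta − beta = 2 − 8 = -6  ✔

No — constraints 1, 6, and 9 are not satisfied.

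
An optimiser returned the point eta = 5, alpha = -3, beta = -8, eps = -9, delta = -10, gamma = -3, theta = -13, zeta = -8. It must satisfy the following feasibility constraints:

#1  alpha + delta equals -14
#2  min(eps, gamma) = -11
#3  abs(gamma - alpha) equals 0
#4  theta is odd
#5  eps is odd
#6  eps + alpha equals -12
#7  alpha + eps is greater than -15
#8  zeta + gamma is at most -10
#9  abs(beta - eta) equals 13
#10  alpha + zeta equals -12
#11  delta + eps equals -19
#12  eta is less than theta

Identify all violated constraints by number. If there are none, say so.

#1 alpha + delta = -3 + (-10) = -13, not -14 — violated.
#2 min(-9, -3) = -9, not -11 — violated.
#3 abs(-3 - (-3)) = 0 — satisfied.
#4 theta = -13 is odd — satisfied.
#5 eps = -9 is odd — satisfied.
#6 eps + alpha = -9 + (-3) = -12 — satisfied.
#7 alpha + eps = -3 + (-9) = -12; -12 > -15 — satisfied.
#8 zeta + gamma = -8 + (-3) = -11; -11 ≤ -10 — satisfied.
#9 abs(-8 - 5) = 13 — satisfied.
#10 alpha + zeta = -3 + (-8) = -11, not -12 — violated.
#11 delta + eps = -10 + (-9) = -19 — satisfied.
#12 eta = 5, theta = -13; 5 ≥ -13 (want <) — violated.

Constraints 1, 2, 10, and 12 are violated.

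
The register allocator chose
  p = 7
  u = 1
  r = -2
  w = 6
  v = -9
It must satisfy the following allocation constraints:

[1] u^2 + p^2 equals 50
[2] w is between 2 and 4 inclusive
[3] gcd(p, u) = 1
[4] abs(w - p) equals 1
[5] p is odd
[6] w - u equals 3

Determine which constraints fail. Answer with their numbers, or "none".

No — constraints 2 and 6 are not satisfied.

[1] u^2 + p^2 = 1^2 + 7^2 = 1 + 49 = 50  OK
[2] w = 6 is outside [2, 4]  FAIL
[3] gcd(7, 1) = 1  OK
[4] abs(6 - 7) = 1  OK
[5] p = 7 is odd  OK
[6] w - u = 6 - 1 = 5, not 3  FAIL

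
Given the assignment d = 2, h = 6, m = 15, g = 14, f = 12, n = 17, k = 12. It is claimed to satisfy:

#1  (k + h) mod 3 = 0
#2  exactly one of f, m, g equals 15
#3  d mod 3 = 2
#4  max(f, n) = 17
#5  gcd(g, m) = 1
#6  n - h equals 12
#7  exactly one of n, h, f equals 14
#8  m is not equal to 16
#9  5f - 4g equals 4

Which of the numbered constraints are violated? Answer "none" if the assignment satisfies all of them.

#1 k + h = 18; 18 mod 3 = 0 — OK.
#2 f=12, m=15, g=14; 1 of them equals 15 — OK.
#3 2 mod 3 = 2 — OK.
#4 max(12, 17) = 17 — OK.
#5 gcd(14, 15) = 1 — OK.
#6 n - h = 17 - 6 = 11, not 12 — violated.
#7 n=17, h=6, f=12; 0 of them equal 14, not exactly one — violated.
#8 m = 15, and 15 ≠ 16 — OK.
#9 5f - 4g = 5(12) - 4(14) = 4 — OK.

Constraints 6 and 7 are violated.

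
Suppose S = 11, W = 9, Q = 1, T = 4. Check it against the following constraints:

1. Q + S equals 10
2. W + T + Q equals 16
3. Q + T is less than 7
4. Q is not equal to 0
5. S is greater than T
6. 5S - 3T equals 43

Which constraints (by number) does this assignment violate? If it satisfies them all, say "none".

1. Q + S = 1 + 11 = 12, not 10 — does not hold.
2. W + T + Q = 9 + 4 + 1 = 14, not 16 — does not hold.
3. Q + T = 1 + 4 = 5; 5 < 7 — holds.
4. Q = 1, and 1 ≠ 0 — holds.
5. S = 11, T = 4; 11 > 4 — holds.
6. 5S - 3T = 5(11) - 3(4) = 43 — holds.

No — constraints 1 and 2 are not satisfied.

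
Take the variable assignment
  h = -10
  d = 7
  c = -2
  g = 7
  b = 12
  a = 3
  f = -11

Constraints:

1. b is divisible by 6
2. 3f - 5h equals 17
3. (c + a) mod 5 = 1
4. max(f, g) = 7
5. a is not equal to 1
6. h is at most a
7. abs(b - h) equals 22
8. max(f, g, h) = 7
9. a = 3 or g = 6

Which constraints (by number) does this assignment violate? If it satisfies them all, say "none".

1. 12 / 6 = 2, so 6 divides 12 — holds.
2. 3f - 5h = 3(-11) - 5(-10) = 17 — holds.
3. c + a = 1; 1 mod 5 = 1 — holds.
4. max(-11, 7) = 7 — holds.
5. a = 3, and 3 ≠ 1 — holds.
6. h = -10, a = 3; -10 ≤ 3 — holds.
7. abs(12 - (-10)) = 22 — holds.
8. max(-11, 7, -10) = 7 — holds.
9. a = 3 = 3 (first disjunct) — holds.

No violations.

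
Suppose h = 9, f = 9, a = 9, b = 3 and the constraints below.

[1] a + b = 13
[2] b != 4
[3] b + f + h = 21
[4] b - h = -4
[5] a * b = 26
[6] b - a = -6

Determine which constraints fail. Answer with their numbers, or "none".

[1] a + b = 9 + 3 = 12, not 13 — does not hold.
[2] b = 3, and 3 ≠ 4 — holds.
[3] b + f + h = 3 + 9 + 9 = 21 — holds.
[4] b - h = 3 - 9 = -6, not -4 — does not hold.
[5] a * b = 9 * 3 = 27, not 26 — does not hold.
[6] b - a = 3 - 9 = -6 — holds.

Violated: 1, 4, 5.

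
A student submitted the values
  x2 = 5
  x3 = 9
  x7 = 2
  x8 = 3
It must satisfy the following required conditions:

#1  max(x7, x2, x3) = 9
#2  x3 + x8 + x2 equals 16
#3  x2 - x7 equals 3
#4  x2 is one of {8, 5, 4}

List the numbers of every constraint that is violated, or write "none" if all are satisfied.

#1 max(2, 5, 9) = 9 — holds.
#2 x3 + x8 + x2 = 9 + 3 + 5 = 17, not 16 — does not hold.
#3 x2 - x7 = 5 - 2 = 3 — holds.
#4 x2 = 5 is in {8, 5, 4} — holds.

Constraint 2 is violated.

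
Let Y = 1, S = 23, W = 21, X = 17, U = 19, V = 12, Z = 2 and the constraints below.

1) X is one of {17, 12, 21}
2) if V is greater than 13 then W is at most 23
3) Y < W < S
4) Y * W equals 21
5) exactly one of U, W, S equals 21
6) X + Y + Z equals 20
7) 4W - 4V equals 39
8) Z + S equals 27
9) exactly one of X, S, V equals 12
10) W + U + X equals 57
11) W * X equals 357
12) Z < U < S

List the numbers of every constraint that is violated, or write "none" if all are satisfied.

1) X = 17 is in {17, 12, 21}  holds
2) V = 12, not > 13; antecedent false, conditional vacuously true  holds
3) values 1 < 21 < 23  holds
4) Y * W = 1 * 21 = 21  holds
5) U=19, W=21, S=23; 1 of them equals 21  holds
6) X + Y + Z = 17 + 1 + 2 = 20  holds
7) 4W - 4V = 4(21) - 4(12) = 36, not 39  fails
8) Z + S = 2 + 23 = 25, not 27  fails
9) X=17, S=23, V=12; 1 of them equals 12  holds
10) W + U + X = 21 + 19 + 17 = 57  holds
11) W * X = 21 * 17 = 357  holds
12) values 2 < 19 < 23  holds

Violated: 7, 8.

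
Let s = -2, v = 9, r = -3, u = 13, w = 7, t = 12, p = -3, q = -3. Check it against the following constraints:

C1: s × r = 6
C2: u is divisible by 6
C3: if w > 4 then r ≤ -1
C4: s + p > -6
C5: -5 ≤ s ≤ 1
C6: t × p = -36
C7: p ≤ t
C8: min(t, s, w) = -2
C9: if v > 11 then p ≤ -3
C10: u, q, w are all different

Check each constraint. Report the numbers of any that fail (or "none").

C1: s × r = -2 × (-3) = 6 — holds.
C2: 13 = 6×2 + 1, so 6 does not divide 13 — does not hold.
C3: w = 7 > 4, so we need r ≤ -1; r = -3 ≤ -1 — holds.
C4: s + p = -2 + (-3) = -5; -5 > -6 — holds.
C5: s = -2 lies in [-5, 1] — holds.
C6: t × p = 12 × (-3) = -36 — holds.
C7: p = -3, t = 12; -3 ≤ 12 — holds.
C8: min(12, -2, 7) = -2 — holds.
C9: v = 9, not > 11; antecedent false, conditional vacuously true — holds.
C10: values 13, -3, 7 are pairwise distinct — holds.

Violated: 2.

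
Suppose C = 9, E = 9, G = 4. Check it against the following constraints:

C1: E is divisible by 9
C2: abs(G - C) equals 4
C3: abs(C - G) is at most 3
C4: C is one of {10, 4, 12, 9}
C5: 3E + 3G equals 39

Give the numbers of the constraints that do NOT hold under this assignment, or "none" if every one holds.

C1: 9 / 9 = 1, so 9 divides 9  yes
C2: abs(4 - 9) = 5, not 4  no
C3: abs(9 - 4) = 5; 5 > 3, exceeds bound 3  no
C4: C = 9 is in {10, 4, 12, 9}  yes
C5: 3E + 3G = 3(9) + 3(4) = 39  yes

Constraints 2, 3 do not hold.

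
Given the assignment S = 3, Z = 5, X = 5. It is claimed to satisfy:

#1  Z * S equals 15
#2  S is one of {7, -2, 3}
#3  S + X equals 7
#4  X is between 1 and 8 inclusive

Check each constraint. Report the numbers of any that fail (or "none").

#1 Z * S = 5 * 3 = 15  true
#2 S = 3 is in {7, -2, 3}  true
#3 S + X = 3 + 5 = 8, not 7  false
#4 X = 5 lies in [1, 8]  true

The assignment fails constraint 3.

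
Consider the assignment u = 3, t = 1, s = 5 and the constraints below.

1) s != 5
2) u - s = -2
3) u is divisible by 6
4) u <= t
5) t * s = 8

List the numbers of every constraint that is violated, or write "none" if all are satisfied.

Constraints 1, 3, 4, and 5 do not hold.

1) s = 5, but 5 is required to differ  FAIL
2) u - s = 3 - 5 = -2  OK
3) 3 = 6*0 + 3, so 6 does not divide 3  FAIL
4) u = 3, t = 1; 3 > 1 (want ≤)  FAIL
5) t * s = 1 * 5 = 5, not 8  FAIL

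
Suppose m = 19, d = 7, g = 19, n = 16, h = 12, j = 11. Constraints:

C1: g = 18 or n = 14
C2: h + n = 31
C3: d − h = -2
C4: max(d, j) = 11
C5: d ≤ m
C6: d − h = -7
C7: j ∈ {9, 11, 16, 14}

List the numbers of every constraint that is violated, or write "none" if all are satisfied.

The assignment fails constraints 1, 2, 3, and 6.

C1: g = 19 ≠ 18 and n = 16 ≠ 14; both disjuncts false — violated.
C2: h + n = 12 + 16 = 28, not 31 — violated.
C3: d − h = 7 − 12 = -5, not -2 — violated.
C4: max(7, 11) = 11 — satisfied.
C5: d = 7, m = 19; 7 ≤ 19 — satisfied.
C6: d − h = 7 − 12 = -5, not -7 — violated.
C7: j = 11 is in {9, 11, 16, 14} — satisfied.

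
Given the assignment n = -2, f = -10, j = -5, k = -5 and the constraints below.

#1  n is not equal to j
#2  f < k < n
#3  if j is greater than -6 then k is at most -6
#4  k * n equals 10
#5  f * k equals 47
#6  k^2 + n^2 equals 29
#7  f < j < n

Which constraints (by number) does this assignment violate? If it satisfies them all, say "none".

#1 n = -2, j = -5; distinct  holds
#2 values -10 < -5 < -2  holds
#3 j = -5 > -6, so we need k ≤ -6; but k = -5 > -6  fails
#4 k * n = -5 * (-2) = 10  holds
#5 f * k = -10 * (-5) = 50, not 47  fails
#6 k^2 + n^2 = (-5)^2 + (-2)^2 = 25 + 4 = 29  holds
#7 values -10 < -5 < -2  holds

No — constraints 3 and 5 are not satisfied.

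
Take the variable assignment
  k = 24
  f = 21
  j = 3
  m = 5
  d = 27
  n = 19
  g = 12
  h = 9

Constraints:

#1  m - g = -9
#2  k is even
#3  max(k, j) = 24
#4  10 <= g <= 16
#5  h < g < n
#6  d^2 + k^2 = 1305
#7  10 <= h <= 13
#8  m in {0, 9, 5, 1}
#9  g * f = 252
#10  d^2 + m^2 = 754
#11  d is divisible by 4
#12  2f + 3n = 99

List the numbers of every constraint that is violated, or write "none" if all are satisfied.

#1 m - g = 5 - 12 = -7, not -9 — fails.
#2 k = 24 is even — holds.
#3 max(24, 3) = 24 — holds.
#4 g = 12 lies in [10, 16] — holds.
#5 values 9 < 12 < 19 — holds.
#6 d^2 + k^2 = 27^2 + 24^2 = 729 + 576 = 1305 — holds.
#7 h = 9 is outside [10, 13] — fails.
#8 m = 5 is in {0, 9, 5, 1} — holds.
#9 g * f = 12 * 21 = 252 — holds.
#10 d^2 + m^2 = 27^2 + 5^2 = 729 + 25 = 754 — holds.
#11 27 = 4*6 + 3, so 4 does not divide 27 — fails.
#12 2f + 3n = 2(21) + 3(19) = 99 — holds.

No — constraints 1, 7, and 11 are not satisfied.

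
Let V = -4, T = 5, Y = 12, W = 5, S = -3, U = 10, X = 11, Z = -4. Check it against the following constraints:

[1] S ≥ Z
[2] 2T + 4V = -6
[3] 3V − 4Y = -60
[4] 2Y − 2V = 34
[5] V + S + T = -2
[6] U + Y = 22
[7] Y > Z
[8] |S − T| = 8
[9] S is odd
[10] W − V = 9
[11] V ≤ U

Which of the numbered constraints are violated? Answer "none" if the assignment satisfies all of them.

[1] S = -3, Z = -4; -3 ≥ -4 — holds.
[2] 2T + 4V = 2(5) + 4(-4) = -6 — holds.
[3] 3V − 4Y = 3(-4) − 4(12) = -60 — holds.
[4] 2Y − 2V = 2(12) − 2(-4) = 32, not 34 — does not hold.
[5] V + S + T = -4 + (-3) + 5 = -2 — holds.
[6] U + Y = 10 + 12 = 22 — holds.
[7] Y = 12, Z = -4; 12 > -4 — holds.
[8] |-3 − 5| = 8 — holds.
[9] S = -3 is odd — holds.
[10] W − V = 5 − (-4) = 9 — holds.
[11] V = -4, U = 10; -4 ≤ 10 — holds.

The assignment fails constraint 4.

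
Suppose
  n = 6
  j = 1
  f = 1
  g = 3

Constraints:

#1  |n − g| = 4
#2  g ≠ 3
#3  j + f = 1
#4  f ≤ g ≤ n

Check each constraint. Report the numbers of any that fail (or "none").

#1 |6 − 3| = 3, not 4  false
#2 g = 3, but 3 is required to differ  false
#3 j + f = 1 + 1 = 2, not 1  false
#4 values 1 ≤ 3 ≤ 6  true

No — constraints 1, 2, 3 are not satisfied.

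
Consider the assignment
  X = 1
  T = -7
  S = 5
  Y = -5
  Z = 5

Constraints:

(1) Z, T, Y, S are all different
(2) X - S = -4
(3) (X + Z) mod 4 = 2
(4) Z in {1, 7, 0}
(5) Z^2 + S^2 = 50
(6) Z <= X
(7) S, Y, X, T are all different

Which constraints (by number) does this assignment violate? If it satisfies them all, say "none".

Constraints 1, 4, and 6 are violated.

(1) Z = S = 5, not all different  false
(2) X - S = 1 - 5 = -4  true
(3) X + Z = 6; 6 mod 4 = 2  true
(4) Z = 5 is not in {1, 7, 0}  false
(5) Z^2 + S^2 = 5^2 + 5^2 = 25 + 25 = 50  true
(6) Z = 5, X = 1; 5 > 1 (want ≤)  false
(7) values 5, -5, 1, -7 are pairwise distinct  true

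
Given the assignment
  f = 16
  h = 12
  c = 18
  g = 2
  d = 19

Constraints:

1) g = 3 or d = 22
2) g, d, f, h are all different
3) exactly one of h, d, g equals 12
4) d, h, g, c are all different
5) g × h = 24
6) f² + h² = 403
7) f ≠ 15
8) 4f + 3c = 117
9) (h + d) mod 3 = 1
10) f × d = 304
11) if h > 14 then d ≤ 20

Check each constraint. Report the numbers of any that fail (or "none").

1) g = 2 ≠ 3 and d = 19 ≠ 22; both disjuncts false — does not hold.
2) values 2, 19, 16, 12 are pairwise distinct — holds.
3) h=12, d=19, g=2; 1 of them equals 12 — holds.
4) values 19, 12, 2, 18 are pairwise distinct — holds.
5) g × h = 2 × 12 = 24 — holds.
6) f² + h² = 16² + 12² = 256 + 144 = 400, not 403 — does not hold.
7) f = 16, and 16 ≠ 15 — holds.
8) 4f + 3c = 4(16) + 3(18) = 118, not 117 — does not hold.
9) h + d = 31; 31 mod 3 = 1 — holds.
10) f × d = 16 × 19 = 304 — holds.
11) h = 12, not > 14; antecedent false, conditional vacuously true — holds.

Violated: 1, 6, and 8.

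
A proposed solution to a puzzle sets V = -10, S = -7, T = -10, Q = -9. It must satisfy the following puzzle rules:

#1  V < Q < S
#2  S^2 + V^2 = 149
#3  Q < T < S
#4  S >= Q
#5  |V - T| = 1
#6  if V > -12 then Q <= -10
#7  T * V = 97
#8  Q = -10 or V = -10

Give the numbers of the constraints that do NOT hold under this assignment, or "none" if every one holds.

Violated: 3, 5, 6, 7.

#1 values -10 < -9 < -7 — OK.
#2 S^2 + V^2 = (-7)^2 + (-10)^2 = 49 + 100 = 149 — OK.
#3 values -9, -10, -7; Q = -9 is not < T = -10 — violated.
#4 S = -7, Q = -9; -7 ≥ -9 — OK.
#5 |-10 - (-10)| = 0, not 1 — violated.
#6 V = -10 > -12, so we need Q ≤ -10; but Q = -9 > -10 — violated.
#7 T * V = -10 * (-10) = 100, not 97 — violated.
#8 Q = -9 ≠ -10, but V = -10 = -10 (second disjunct) — OK.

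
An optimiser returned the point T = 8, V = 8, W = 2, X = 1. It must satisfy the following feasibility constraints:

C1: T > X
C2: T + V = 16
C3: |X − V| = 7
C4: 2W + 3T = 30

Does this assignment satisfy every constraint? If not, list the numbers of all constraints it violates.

No — constraint 4 is not satisfied.

C1: T = 8, X = 1; 8 > 1 — holds.
C2: T + V = 8 + 8 = 16 — holds.
C3: |1 − 8| = 7 — holds.
C4: 2W + 3T = 2(2) + 3(8) = 28, not 30 — fails.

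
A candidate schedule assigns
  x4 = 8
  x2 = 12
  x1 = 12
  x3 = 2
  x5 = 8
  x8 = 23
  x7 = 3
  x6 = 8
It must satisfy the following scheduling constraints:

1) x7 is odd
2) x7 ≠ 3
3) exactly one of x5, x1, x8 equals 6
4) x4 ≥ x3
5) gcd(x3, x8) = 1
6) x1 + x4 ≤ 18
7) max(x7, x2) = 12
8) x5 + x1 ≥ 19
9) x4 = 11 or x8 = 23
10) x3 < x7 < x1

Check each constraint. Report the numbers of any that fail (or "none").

Constraints 2, 3, and 6 are violated.

1) x7 = 3 is odd  ✓
2) x7 = 3, but 3 is required to differ  ✗
3) x5=8, x1=12, x8=23; 0 of them equal 6, not exactly one  ✗
4) x4 = 8, x3 = 2; 8 ≥ 2  ✓
5) gcd(2, 23) = 1  ✓
6) x1 + x4 = 12 + 8 = 20; 20 > 18, bound 18 not met  ✗
7) max(3, 12) = 12  ✓
8) x5 + x1 = 8 + 12 = 20; 20 ≥ 19  ✓
9) x4 = 8 ≠ 11, but x8 = 23 = 23 (second disjunct)  ✓
10) values 2 < 3 < 12  ✓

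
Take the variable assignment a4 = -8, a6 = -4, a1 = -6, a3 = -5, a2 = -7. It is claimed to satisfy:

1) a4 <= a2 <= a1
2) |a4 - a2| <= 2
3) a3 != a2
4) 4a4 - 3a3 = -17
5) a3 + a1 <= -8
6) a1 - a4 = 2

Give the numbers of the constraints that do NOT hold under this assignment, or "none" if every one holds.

1) values -8 <= -7 <= -6  holds
2) |-8 - (-7)| = 1; 1 ≤ 2  holds
3) a3 = -5, a2 = -7; distinct  holds
4) 4a4 - 3a3 = 4(-8) - 3(-5) = -17  holds
5) a3 + a1 = -5 + (-6) = -11; -11 ≤ -8  holds
6) a1 - a4 = -6 - (-8) = 2  holds

Yes — all constraints hold.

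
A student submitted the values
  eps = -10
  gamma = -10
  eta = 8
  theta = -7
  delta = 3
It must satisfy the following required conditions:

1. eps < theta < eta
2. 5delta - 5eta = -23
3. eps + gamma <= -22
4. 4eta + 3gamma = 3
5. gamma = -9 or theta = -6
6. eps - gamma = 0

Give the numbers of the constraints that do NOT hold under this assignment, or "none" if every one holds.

No — constraints 2, 3, 4, 5 are not satisfied.

1. values -10 < -7 < 8 — OK.
2. 5delta - 5eta = 5(3) - 5(8) = -25, not -23 — violated.
3. eps + gamma = -10 + (-10) = -20; -20 > -22, bound -22 not met — violated.
4. 4eta + 3gamma = 4(8) + 3(-10) = 2, not 3 — violated.
5. gamma = -10 ≠ -9 and theta = -7 ≠ -6; both disjuncts false — violated.
6. eps - gamma = -10 - (-10) = 0 — OK.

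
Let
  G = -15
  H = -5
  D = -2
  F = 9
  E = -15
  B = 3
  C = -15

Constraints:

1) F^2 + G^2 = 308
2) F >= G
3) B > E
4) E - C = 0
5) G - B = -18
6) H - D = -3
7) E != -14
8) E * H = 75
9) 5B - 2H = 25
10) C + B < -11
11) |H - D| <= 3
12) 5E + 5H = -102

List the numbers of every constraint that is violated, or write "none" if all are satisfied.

Violated: 1, 12.

1) F^2 + G^2 = 9^2 + (-15)^2 = 81 + 225 = 306, not 308  ✗
2) F = 9, G = -15; 9 ≥ -15  ✓
3) B = 3, E = -15; 3 > -15  ✓
4) E - C = -15 - (-15) = 0  ✓
5) G - B = -15 - 3 = -18  ✓
6) H - D = -5 - (-2) = -3  ✓
7) E = -15, and -15 ≠ -14  ✓
8) E * H = -15 * (-5) = 75  ✓
9) 5B - 2H = 5(3) - 2(-5) = 25  ✓
10) C + B = -15 + 3 = -12; -12 < -11  ✓
11) |-5 - (-2)| = 3; 3 ≤ 3  ✓
12) 5E + 5H = 5(-15) + 5(-5) = -100, not -102  ✗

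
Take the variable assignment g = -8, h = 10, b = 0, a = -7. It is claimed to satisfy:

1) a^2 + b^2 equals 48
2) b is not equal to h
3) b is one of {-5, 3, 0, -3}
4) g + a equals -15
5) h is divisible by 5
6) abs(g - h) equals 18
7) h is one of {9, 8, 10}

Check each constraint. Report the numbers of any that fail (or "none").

1) a^2 + b^2 = (-7)^2 + 0^2 = 49 + 0 = 49, not 48  false
2) b = 0, h = 10; distinct  true
3) b = 0 is in {-5, 3, 0, -3}  true
4) g + a = -8 + (-7) = -15  true
5) 10 / 5 = 2, so 5 divides 10  true
6) abs(-8 - 10) = 18  true
7) h = 10 is in {9, 8, 10}  true

Constraint 1 is violated.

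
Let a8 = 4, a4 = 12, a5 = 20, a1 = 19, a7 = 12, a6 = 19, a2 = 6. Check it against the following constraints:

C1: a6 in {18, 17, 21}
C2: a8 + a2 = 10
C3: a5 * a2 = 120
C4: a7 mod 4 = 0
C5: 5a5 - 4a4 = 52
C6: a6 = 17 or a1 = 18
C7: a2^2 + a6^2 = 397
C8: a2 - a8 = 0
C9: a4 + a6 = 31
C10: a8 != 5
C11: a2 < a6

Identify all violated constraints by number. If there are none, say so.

C1: a6 = 19 is not in {18, 17, 21} — violated.
C2: a8 + a2 = 4 + 6 = 10 — OK.
C3: a5 * a2 = 20 * 6 = 120 — OK.
C4: 12 mod 4 = 0 — OK.
C5: 5a5 - 4a4 = 5(20) - 4(12) = 52 — OK.
C6: a6 = 19 ≠ 17 and a1 = 19 ≠ 18; both disjuncts false — violated.
C7: a2^2 + a6^2 = 6^2 + 19^2 = 36 + 361 = 397 — OK.
C8: a2 - a8 = 6 - 4 = 2, not 0 — violated.
C9: a4 + a6 = 12 + 19 = 31 — OK.
C10: a8 = 4, and 4 ≠ 5 — OK.
C11: a2 = 6, a6 = 19; 6 < 19 — OK.

Violated: 1, 6, 8.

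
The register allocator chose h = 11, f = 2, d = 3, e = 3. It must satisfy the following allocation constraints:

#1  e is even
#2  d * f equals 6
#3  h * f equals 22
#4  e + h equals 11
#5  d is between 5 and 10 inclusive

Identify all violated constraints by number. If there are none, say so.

Constraints 1, 4, and 5 are violated.

#1 e = 3 is odd  FAIL
#2 d * f = 3 * 2 = 6  OK
#3 h * f = 11 * 2 = 22  OK
#4 e + h = 3 + 11 = 14, not 11  FAIL
#5 d = 3 is outside [5, 10]  FAIL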